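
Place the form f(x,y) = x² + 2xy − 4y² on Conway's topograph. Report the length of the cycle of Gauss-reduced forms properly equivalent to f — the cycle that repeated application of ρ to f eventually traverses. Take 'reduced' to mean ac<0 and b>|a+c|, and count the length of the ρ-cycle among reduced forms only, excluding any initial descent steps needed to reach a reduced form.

D = 20, ⌊√D⌋ = 4
descent: ρ → (-4,-2,1)
descent: ρ → (1,4,-1)  [lands on river]
river: ρ → (-1,4,1)
ρ-cycle length = 2 (tail of 2 descent steps not counted)

2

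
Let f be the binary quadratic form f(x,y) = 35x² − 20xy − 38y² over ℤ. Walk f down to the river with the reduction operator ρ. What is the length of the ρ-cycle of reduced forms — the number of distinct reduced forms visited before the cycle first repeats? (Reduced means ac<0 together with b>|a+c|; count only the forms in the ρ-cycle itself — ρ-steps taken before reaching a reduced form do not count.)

D = 5720, ⌊√D⌋ = 75
descent: ρ → (-38,20,35)  [lands on river]
river: ρ → (35,50,-23)
river: ρ → (-23,42,43)
river: ρ → (43,44,-22)
river: ρ → (-22,44,43)
river: ρ → (43,42,-23)
river: ρ → (-23,50,35)
river: ρ → (35,20,-38)
river: ρ → (-38,56,17)
river: ρ → (17,46,-53)
river: ρ → (-53,60,10)
river: ρ → (10,60,-53)
river: ρ → (-53,46,17)
river: ρ → (17,56,-38)
ρ-cycle length = 14 (tail of 1 descent step not counted)

14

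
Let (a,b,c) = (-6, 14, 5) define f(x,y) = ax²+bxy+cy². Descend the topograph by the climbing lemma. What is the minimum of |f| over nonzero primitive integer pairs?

river: ρ → (5,16,-3)
river: ρ → (-3,14,10)
river: ρ → (10,6,-7)
river: ρ → (-7,8,9)
river: ρ → (9,10,-6)
river: ρ → (-6,14,5)
closes: descent 0, river 6
min |a| on river = 3

3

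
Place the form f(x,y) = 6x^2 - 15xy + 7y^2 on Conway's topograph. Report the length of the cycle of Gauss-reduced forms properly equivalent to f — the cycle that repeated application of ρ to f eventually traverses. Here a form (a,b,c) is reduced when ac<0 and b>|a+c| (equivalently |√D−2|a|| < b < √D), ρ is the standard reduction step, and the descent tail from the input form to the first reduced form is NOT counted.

D = 57, ⌊√D⌋ = 7
descent: ρ → (7,1,-2)
descent: ρ → (-2,7,1)  [lands on river]
river: ρ → (1,7,-2)
river: ρ → (-2,5,4)
river: ρ → (4,3,-3)
river: ρ → (-3,3,4)
river: ρ → (4,5,-2)
ρ-cycle length = 6 (tail of 2 descent steps not counted)

6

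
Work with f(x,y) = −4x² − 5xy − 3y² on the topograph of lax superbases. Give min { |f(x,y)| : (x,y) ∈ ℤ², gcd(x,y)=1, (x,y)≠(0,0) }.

translate: b→-3 (≡5 mod 8), so (4,5,3)→(4,-3,2)
flip: (4,-3,2)→(2,3,4)
translate: b→-1 (≡3 mod 4), so (2,3,4)→(2,-1,3)
reduced (well bottom): (2,-1,3) with a≤c, −a<b≤a
well minimum |f| = |-2| = 2 (negative-definite)

2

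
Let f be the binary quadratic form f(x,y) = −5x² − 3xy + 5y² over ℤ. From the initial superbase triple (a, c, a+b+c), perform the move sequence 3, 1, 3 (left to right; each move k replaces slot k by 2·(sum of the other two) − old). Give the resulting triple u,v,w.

start (-5,5,-3) = (f(1,0),f(0,1),f(1,1))
replace slot 3: 2·((-5)+5) − (-3) = 3 → (-5,5,3)
replace slot 1: 2·(5+3) − (-5) = 21 → (21,5,3)
replace slot 3: 2·(21+5) − 3 = 49 → (21,5,49)

21,5,49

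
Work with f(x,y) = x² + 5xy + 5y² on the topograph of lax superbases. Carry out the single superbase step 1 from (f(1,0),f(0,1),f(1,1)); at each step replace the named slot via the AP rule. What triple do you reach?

start (1,5,11) = (f(1,0),f(0,1),f(1,1))
replace slot 1: 2·(5+11) − 1 = 31 → (31,5,11)

31,5,11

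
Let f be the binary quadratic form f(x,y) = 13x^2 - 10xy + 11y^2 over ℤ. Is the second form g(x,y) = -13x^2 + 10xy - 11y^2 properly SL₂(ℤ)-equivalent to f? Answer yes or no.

D₁ = -472, D₂ = -472
f: flip: (13,-10,11)→(11,10,13)
f: reduced (well bottom): (11,10,13) with a≤c, −a<b≤a
g is negative-definite; reduce −g:
−g: flip: (13,-10,11)→(11,10,13)
−g: reduced (well bottom): (11,10,13) with a≤c, −a<b≤a
flip sign back: reduced form of g is (-11,-10,-13)
reduced forms (11, 10, 13) vs (-11, -10, -13) ⇒ inequivalent

no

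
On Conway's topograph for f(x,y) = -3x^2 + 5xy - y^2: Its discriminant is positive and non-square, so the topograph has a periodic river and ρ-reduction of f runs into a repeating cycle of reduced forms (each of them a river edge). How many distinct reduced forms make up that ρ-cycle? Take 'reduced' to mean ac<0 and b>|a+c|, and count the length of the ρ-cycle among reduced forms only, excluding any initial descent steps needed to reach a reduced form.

D = 13, ⌊√D⌋ = 3
descent: ρ → (-1,3,1)  [lands on river]
river: ρ → (1,3,-1)
ρ-cycle length = 2 (tail of 1 descent step not counted)

2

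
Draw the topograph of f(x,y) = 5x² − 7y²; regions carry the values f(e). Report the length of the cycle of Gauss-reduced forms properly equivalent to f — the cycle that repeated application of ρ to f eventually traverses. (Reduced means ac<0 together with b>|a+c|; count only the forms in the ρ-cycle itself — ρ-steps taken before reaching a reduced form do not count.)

D = 140, ⌊√D⌋ = 11
descent: ρ → (-7,0,5)
descent: ρ → (5,10,-2)  [lands on river]
river: ρ → (-2,10,5)
ρ-cycle length = 2 (tail of 2 descent steps not counted)

2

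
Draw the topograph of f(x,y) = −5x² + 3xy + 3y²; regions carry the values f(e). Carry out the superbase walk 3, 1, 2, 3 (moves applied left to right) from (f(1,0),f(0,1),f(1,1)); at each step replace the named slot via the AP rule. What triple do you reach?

start (-5,3,1) = (f(1,0),f(0,1),f(1,1))
replace slot 3: 2·((-5)+3) − 1 = -5 → (-5,3,-5)
replace slot 1: 2·(3+(-5)) − (-5) = 1 → (1,3,-5)
replace slot 2: 2·(1+(-5)) − 3 = -11 → (1,-11,-5)
replace slot 3: 2·(1+(-11)) − (-5) = -15 → (1,-11,-15)

1,-11,-15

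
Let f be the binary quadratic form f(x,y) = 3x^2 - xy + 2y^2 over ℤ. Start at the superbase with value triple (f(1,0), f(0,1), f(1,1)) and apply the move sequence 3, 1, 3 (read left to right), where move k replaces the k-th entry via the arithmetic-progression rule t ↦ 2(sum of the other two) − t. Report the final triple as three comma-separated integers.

start (3,2,4) = (f(1,0),f(0,1),f(1,1))
replace slot 3: 2·(3+2) − 4 = 6 → (3,2,6)
replace slot 1: 2·(2+6) − 3 = 13 → (13,2,6)
replace slot 3: 2·(13+2) − 6 = 24 → (13,2,24)

13,2,24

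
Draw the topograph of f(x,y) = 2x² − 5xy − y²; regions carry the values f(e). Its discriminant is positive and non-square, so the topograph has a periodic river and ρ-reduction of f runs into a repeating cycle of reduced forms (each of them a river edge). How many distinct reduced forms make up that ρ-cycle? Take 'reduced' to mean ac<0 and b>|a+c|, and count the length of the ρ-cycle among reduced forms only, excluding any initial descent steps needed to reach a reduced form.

D = 33, ⌊√D⌋ = 5
descent: ρ → (-1,5,2)  [lands on river]
river: ρ → (2,3,-3)
river: ρ → (-3,3,2)
river: ρ → (2,5,-1)
ρ-cycle length = 4 (tail of 1 descent step not counted)

4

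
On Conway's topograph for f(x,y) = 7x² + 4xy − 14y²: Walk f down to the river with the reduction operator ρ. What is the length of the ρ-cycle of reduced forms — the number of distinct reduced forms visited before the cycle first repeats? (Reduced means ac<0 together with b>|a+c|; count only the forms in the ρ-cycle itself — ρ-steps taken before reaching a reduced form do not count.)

D = 408, ⌊√D⌋ = 20
descent: ρ → (-14,-4,7)
descent: ρ → (7,18,-3)  [lands on river]
river: ρ → (-3,18,7)
river: ρ → (7,10,-11)
river: ρ → (-11,12,6)
river: ρ → (6,12,-11)
river: ρ → (-11,10,7)
ρ-cycle length = 6 (tail of 2 descent steps not counted)

6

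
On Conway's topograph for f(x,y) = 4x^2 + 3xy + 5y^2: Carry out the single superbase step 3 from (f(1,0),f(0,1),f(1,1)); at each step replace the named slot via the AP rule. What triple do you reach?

start (4,5,12) = (f(1,0),f(0,1),f(1,1))
replace slot 3: 2·(4+5) − 12 = 6 → (4,5,6)

4,5,6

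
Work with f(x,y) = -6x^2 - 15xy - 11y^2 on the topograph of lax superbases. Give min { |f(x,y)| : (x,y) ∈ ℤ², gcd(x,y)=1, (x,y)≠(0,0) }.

translate: b→3 (≡15 mod 12), so (6,15,11)→(6,3,2)
flip: (6,3,2)→(2,-3,6)
translate: b→1 (≡-3 mod 4), so (2,-3,6)→(2,1,5)
reduced (well bottom): (2,1,5) with a≤c, −a<b≤a
well minimum |f| = |-2| = 2 (negative-definite)

2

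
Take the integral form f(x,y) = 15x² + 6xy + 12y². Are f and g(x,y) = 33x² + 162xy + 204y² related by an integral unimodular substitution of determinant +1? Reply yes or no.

D₁ = -684, D₂ = -684
f: flip: (15,6,12)→(12,-6,15)
f: reduced (well bottom): (12,-6,15) with a≤c, −a<b≤a
g: translate: b→30 (≡162 mod 66), so (33,162,204)→(33,30,12)
g: flip: (33,30,12)→(12,-30,33)
g: translate: b→-6 (≡-30 mod 24), so (12,-30,33)→(12,-6,15)
g: reduced (well bottom): (12,-6,15) with a≤c, −a<b≤a
reduced forms (12, -6, 15) vs (12, -6, 15) ⇒ equivalent

yes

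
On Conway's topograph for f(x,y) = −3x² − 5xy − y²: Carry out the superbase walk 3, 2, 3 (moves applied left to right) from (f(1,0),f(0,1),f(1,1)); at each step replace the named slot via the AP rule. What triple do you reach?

start (-3,-1,-9) = (f(1,0),f(0,1),f(1,1))
replace slot 3: 2·((-3)+(-1)) − (-9) = 1 → (-3,-1,1)
replace slot 2: 2·((-3)+1) − (-1) = -3 → (-3,-3,1)
replace slot 3: 2·((-3)+(-3)) − 1 = -13 → (-3,-3,-13)

-3,-3,-13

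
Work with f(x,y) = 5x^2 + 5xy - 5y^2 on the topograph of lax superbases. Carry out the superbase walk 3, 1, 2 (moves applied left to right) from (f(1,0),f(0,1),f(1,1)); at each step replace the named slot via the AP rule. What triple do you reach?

start (5,-5,5) = (f(1,0),f(0,1),f(1,1))
replace slot 3: 2·(5+(-5)) − 5 = -5 → (5,-5,-5)
replace slot 1: 2·((-5)+(-5)) − 5 = -25 → (-25,-5,-5)
replace slot 2: 2·((-25)+(-5)) − (-5) = -55 → (-25,-55,-5)

-25,-55,-5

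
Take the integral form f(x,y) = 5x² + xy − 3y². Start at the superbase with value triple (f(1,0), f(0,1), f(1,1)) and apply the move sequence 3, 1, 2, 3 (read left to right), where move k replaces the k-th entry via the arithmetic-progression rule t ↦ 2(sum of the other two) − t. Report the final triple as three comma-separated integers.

start (5,-3,3) = (f(1,0),f(0,1),f(1,1))
replace slot 3: 2·(5+(-3)) − 3 = 1 → (5,-3,1)
replace slot 1: 2·((-3)+1) − 5 = -9 → (-9,-3,1)
replace slot 2: 2·((-9)+1) − (-3) = -13 → (-9,-13,1)
replace slot 3: 2·((-9)+(-13)) − 1 = -45 → (-9,-13,-45)

-9,-13,-45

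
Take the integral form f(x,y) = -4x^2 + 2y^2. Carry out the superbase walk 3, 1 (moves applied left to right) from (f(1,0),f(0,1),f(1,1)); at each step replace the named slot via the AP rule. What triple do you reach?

start (-4,2,-2) = (f(1,0),f(0,1),f(1,1))
replace slot 3: 2·((-4)+2) − (-2) = -2 → (-4,2,-2)
replace slot 1: 2·(2+(-2)) − (-4) = 4 → (4,2,-2)

4,2,-2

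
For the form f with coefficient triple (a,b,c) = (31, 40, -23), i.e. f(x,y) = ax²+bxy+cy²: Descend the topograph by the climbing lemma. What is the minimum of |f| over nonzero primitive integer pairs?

river: ρ → (-23,52,19)
river: ρ → (19,62,-8)
river: ρ → (-8,66,3)
river: ρ → (3,66,-8)
river: ρ → (-8,62,19)
river: ρ → (19,52,-23)
river: ρ → (-23,40,31)
river: ρ → (31,22,-32)
river: ρ → (-32,42,21)
river: ρ → (21,42,-32)
river: ρ → (-32,22,31)
river: ρ → (31,40,-23)
closes: descent 0, river 12
min |a| on river = 3

3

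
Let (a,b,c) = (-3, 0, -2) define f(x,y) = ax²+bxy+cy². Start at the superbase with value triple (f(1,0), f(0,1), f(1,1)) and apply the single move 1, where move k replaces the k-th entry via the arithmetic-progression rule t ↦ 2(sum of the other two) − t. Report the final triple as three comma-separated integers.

start (-3,-2,-5) = (f(1,0),f(0,1),f(1,1))
replace slot 1: 2·((-2)+(-5)) − (-3) = -11 → (-11,-2,-5)

-11,-2,-5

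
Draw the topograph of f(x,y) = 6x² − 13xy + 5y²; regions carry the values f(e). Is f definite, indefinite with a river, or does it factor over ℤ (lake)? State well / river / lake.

D = b²−4ac = (-13)² − 4·6·5 = 49
D = 7² is a perfect square ⇒ form factors over ℤ ⇒ lakes

lake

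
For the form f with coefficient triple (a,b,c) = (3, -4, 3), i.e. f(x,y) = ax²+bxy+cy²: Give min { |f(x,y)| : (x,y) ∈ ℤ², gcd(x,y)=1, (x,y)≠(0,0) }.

translate: b→2 (≡-4 mod 6), so (3,-4,3)→(3,2,2)
flip: (3,2,2)→(2,-2,3)
translate: b→2 (≡-2 mod 4), so (2,-2,3)→(2,2,3)
reduced (well bottom): (2,2,3) with a≤c, −a<b≤a
well minimum = a = 2

2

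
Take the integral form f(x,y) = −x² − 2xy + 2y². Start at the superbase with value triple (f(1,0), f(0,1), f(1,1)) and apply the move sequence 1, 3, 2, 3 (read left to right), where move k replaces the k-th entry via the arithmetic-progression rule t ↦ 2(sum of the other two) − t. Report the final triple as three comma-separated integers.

start (-1,2,-1) = (f(1,0),f(0,1),f(1,1))
replace slot 1: 2·(2+(-1)) − (-1) = 3 → (3,2,-1)
replace slot 3: 2·(3+2) − (-1) = 11 → (3,2,11)
replace slot 2: 2·(3+11) − 2 = 26 → (3,26,11)
replace slot 3: 2·(3+26) − 11 = 47 → (3,26,47)

3,26,47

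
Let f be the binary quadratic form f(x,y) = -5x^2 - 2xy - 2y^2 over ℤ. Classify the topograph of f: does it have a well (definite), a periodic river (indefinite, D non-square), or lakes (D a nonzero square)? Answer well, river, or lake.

D = b²−4ac = (-2)² − 4·(-5)·(-2) = -36
D < 0 ⇒ definite ⇒ every region one sign ⇒ single well

well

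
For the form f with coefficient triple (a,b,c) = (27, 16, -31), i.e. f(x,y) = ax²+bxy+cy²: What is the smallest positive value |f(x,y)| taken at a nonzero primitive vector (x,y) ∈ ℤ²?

river: ρ → (-31,46,12)
river: ρ → (12,50,-23)
river: ρ → (-23,42,20)
river: ρ → (20,38,-27)
river: ρ → (-27,16,31)
river: ρ → (31,46,-12)
river: ρ → (-12,50,23)
river: ρ → (23,42,-20)
river: ρ → (-20,38,27)
river: ρ → (27,16,-31)
closes: descent 0, river 10
min |a| on river = 12

12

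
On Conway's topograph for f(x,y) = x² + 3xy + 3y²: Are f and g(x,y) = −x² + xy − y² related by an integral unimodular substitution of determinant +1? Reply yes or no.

D₁ = -3, D₂ = -3
f: translate: b→1 (≡3 mod 2), so (1,3,3)→(1,1,1)
f: reduced (well bottom): (1,1,1) with a≤c, −a<b≤a
g is negative-definite; reduce −g:
−g: translate: b→1 (≡-1 mod 2), so (1,-1,1)→(1,1,1)
−g: reduced (well bottom): (1,1,1) with a≤c, −a<b≤a
flip sign back: reduced form of g is (-1,-1,-1)
reduced forms (1, 1, 1) vs (-1, -1, -1) ⇒ inequivalent

no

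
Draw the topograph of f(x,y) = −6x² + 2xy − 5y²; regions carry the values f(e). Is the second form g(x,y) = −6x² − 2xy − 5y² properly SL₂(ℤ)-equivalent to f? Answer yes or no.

D₁ = -116, D₂ = -116
f is negative-definite; reduce −f:
−f: flip: (6,-2,5)→(5,2,6)
−f: reduced (well bottom): (5,2,6) with a≤c, −a<b≤a
flip sign back: reduced form of f is (-5,-2,-6)
g is negative-definite; reduce −g:
−g: flip: (6,2,5)→(5,-2,6)
−g: reduced (well bottom): (5,-2,6) with a≤c, −a<b≤a
flip sign back: reduced form of g is (-5,2,-6)
reduced forms (-5, -2, -6) vs (-5, 2, -6) ⇒ inequivalent

no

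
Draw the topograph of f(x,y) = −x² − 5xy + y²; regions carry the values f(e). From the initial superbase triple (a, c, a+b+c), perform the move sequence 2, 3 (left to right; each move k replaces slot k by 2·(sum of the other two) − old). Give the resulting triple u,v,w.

start (-1,1,-5) = (f(1,0),f(0,1),f(1,1))
replace slot 2: 2·((-1)+(-5)) − 1 = -13 → (-1,-13,-5)
replace slot 3: 2·((-1)+(-13)) − (-5) = -23 → (-1,-13,-23)

-1,-13,-23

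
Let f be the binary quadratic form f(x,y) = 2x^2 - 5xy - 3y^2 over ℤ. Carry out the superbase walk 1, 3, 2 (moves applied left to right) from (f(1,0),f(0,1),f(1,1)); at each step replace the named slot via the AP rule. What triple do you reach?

start (2,-3,-6) = (f(1,0),f(0,1),f(1,1))
replace slot 1: 2·((-3)+(-6)) − 2 = -20 → (-20,-3,-6)
replace slot 3: 2·((-20)+(-3)) − (-6) = -40 → (-20,-3,-40)
replace slot 2: 2·((-20)+(-40)) − (-3) = -117 → (-20,-117,-40)

-20,-117,-40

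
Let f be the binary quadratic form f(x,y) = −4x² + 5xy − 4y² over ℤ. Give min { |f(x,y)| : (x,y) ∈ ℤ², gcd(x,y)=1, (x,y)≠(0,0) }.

translate: b→3 (≡-5 mod 8), so (4,-5,4)→(4,3,3)
flip: (4,3,3)→(3,-3,4)
translate: b→3 (≡-3 mod 6), so (3,-3,4)→(3,3,4)
reduced (well bottom): (3,3,4) with a≤c, −a<b≤a
well minimum |f| = |-3| = 3 (negative-definite)

3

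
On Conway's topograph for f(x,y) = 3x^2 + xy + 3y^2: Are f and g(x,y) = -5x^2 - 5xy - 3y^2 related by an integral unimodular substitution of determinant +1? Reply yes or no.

D₁ = -35, D₂ = -35
f: reduced (well bottom): (3,1,3) with a≤c, −a<b≤a
g is negative-definite; reduce −g:
−g: flip: (5,5,3)→(3,-5,5)
−g: translate: b→1 (≡-5 mod 6), so (3,-5,5)→(3,1,3)
−g: reduced (well bottom): (3,1,3) with a≤c, −a<b≤a
flip sign back: reduced form of g is (-3,-1,-3)
reduced forms (3, 1, 3) vs (-3, -1, -3) ⇒ inequivalent

no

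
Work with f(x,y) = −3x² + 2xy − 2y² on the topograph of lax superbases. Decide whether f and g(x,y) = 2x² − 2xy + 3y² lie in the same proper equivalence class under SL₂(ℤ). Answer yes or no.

D₁ = -20, D₂ = -20
f is negative-definite; reduce −f:
−f: flip: (3,-2,2)→(2,2,3)
−f: reduced (well bottom): (2,2,3) with a≤c, −a<b≤a
flip sign back: reduced form of f is (-2,-2,-3)
g: translate: b→2 (≡-2 mod 4), so (2,-2,3)→(2,2,3)
g: reduced (well bottom): (2,2,3) with a≤c, −a<b≤a
reduced forms (-2, -2, -3) vs (2, 2, 3) ⇒ inequivalent

no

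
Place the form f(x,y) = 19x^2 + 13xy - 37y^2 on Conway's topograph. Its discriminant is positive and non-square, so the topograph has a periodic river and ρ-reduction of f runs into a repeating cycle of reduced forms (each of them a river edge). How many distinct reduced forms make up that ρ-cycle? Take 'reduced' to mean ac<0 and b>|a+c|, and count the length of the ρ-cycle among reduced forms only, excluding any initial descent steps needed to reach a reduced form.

D = 2981, ⌊√D⌋ = 54
descent: ρ → (-37,-13,19)
descent: ρ → (19,51,-5)  [lands on river]
river: ρ → (-5,49,29)
river: ρ → (29,9,-25)
river: ρ → (-25,41,13)
river: ρ → (13,37,-31)
river: ρ → (-31,25,19)
ρ-cycle length = 6 (tail of 2 descent steps not counted)

6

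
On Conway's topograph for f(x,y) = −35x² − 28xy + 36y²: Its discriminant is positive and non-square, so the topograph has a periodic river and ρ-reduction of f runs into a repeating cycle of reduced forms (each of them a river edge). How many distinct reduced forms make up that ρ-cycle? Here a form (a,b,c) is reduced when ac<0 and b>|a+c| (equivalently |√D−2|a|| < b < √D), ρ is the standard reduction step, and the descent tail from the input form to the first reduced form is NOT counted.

D = 5824, ⌊√D⌋ = 76
descent: ρ → (36,28,-35)  [lands on river]
river: ρ → (-35,42,29)
river: ρ → (29,74,-3)
river: ρ → (-3,76,4)
river: ρ → (4,76,-3)
river: ρ → (-3,74,29)
river: ρ → (29,42,-35)
river: ρ → (-35,28,36)
river: ρ → (36,44,-27)
river: ρ → (-27,64,16)
river: ρ → (16,64,-27)
river: ρ → (-27,44,36)
ρ-cycle length = 12 (tail of 1 descent step not counted)

12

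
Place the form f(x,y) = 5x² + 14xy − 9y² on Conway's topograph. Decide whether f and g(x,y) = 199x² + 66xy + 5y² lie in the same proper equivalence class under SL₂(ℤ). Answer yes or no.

D₁ = 376, D₂ = 376
river cycle of f (length 16): (-9, 4, 10), (10, 16, -3), (-3, 14, 15), (15, 16, -2), (-2, 16, 15), (15, 14, -3), (-3, 16, 10), (10, 4, -9), (-9, 14, 5), (5, 16, -6), … (6 more)
river cycle of g (length 16): (5, 14, -9), (-9, 4, 10), (10, 16, -3), (-3, 14, 15), (15, 16, -2), (-2, 16, 15), (15, 14, -3), (-3, 16, 10), (10, 4, -9), (-9, 14, 5), … (6 more)
cycles coincide ⇒ equivalent

yes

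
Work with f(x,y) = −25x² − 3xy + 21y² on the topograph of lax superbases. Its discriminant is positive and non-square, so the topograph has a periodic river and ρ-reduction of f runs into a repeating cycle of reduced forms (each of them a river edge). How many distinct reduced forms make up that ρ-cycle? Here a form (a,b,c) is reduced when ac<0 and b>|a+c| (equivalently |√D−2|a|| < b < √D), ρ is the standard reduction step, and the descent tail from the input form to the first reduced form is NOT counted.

D = 2109, ⌊√D⌋ = 45
descent: ρ → (21,45,-1)  [lands on river]
river: ρ → (-1,45,21)
river: ρ → (21,39,-7)
river: ρ → (-7,45,3)
river: ρ → (3,45,-7)
river: ρ → (-7,39,21)
ρ-cycle length = 6 (tail of 1 descent step not counted)

6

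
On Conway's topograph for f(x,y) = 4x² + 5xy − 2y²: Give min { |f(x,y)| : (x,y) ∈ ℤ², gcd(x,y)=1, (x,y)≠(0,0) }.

river: ρ → (-2,7,1)
river: ρ → (1,7,-2)
river: ρ → (-2,5,4)
river: ρ → (4,3,-3)
river: ρ → (-3,3,4)
river: ρ → (4,5,-2)
closes: descent 0, river 6
min |a| on river = 1

1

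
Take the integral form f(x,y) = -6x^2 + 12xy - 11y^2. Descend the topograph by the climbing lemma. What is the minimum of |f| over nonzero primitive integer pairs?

translate: b→0 (≡-12 mod 12), so (6,-12,11)→(6,0,5)
flip: (6,0,5)→(5,0,6)
reduced (well bottom): (5,0,6) with a≤c, −a<b≤a
well minimum |f| = |-5| = 5 (negative-definite)

5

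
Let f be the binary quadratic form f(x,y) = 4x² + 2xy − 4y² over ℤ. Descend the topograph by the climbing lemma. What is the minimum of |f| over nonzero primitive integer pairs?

river: ρ → (-4,6,2)
river: ρ → (2,6,-4)
river: ρ → (-4,2,4)
river: ρ → (4,6,-2)
river: ρ → (-2,6,4)
river: ρ → (4,2,-4)
closes: descent 0, river 6
min |a| on river = 2

2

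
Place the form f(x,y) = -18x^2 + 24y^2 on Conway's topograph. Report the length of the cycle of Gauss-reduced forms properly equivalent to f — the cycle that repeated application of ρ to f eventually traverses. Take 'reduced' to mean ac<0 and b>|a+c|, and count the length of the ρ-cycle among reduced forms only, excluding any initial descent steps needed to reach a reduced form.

D = 1728, ⌊√D⌋ = 41
descent: ρ → (24,0,-18)
descent: ρ → (-18,36,6)  [lands on river]
river: ρ → (6,36,-18)
ρ-cycle length = 2 (tail of 2 descent steps not counted)

2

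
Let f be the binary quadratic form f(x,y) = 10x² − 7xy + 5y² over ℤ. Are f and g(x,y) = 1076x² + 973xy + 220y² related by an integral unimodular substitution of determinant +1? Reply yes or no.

D₁ = -151, D₂ = -151
f: flip: (10,-7,5)→(5,7,10)
f: translate: b→-3 (≡7 mod 10), so (5,7,10)→(5,-3,8)
f: reduced (well bottom): (5,-3,8) with a≤c, −a<b≤a
g: flip: (1076,973,220)→(220,-973,1076)
g: translate: b→-93 (≡-973 mod 440), so (220,-973,1076)→(220,-93,10)
g: flip: (220,-93,10)→(10,93,220)
g: translate: b→-7 (≡93 mod 20), so (10,93,220)→(10,-7,5)
g: flip: (10,-7,5)→(5,7,10)
g: translate: b→-3 (≡7 mod 10), so (5,7,10)→(5,-3,8)
g: reduced (well bottom): (5,-3,8) with a≤c, −a<b≤a
reduced forms (5, -3, 8) vs (5, -3, 8) ⇒ equivalent

yes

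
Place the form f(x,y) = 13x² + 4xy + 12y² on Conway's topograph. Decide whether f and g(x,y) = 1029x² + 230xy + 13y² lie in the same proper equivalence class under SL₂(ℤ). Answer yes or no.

D₁ = -608, D₂ = -608
f: flip: (13,4,12)→(12,-4,13)
f: reduced (well bottom): (12,-4,13) with a≤c, −a<b≤a
g: flip: (1029,230,13)→(13,-230,1029)
g: translate: b→4 (≡-230 mod 26), so (13,-230,1029)→(13,4,12)
g: flip: (13,4,12)→(12,-4,13)
g: reduced (well bottom): (12,-4,13) with a≤c, −a<b≤a
reduced forms (12, -4, 13) vs (12, -4, 13) ⇒ equivalent

yes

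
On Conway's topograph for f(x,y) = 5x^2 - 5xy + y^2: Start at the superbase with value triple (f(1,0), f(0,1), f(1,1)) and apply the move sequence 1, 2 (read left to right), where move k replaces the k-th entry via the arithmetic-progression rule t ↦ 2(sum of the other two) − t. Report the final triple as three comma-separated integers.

start (5,1,1) = (f(1,0),f(0,1),f(1,1))
replace slot 1: 2·(1+1) − 5 = -1 → (-1,1,1)
replace slot 2: 2·((-1)+1) − 1 = -1 → (-1,-1,1)

-1,-1,1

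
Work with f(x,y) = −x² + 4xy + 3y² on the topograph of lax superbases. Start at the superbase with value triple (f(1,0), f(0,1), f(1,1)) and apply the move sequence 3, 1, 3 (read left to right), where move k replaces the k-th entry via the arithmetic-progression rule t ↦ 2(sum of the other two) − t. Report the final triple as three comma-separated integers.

start (-1,3,6) = (f(1,0),f(0,1),f(1,1))
replace slot 3: 2·((-1)+3) − 6 = -2 → (-1,3,-2)
replace slot 1: 2·(3+(-2)) − (-1) = 3 → (3,3,-2)
replace slot 3: 2·(3+3) − (-2) = 14 → (3,3,14)

3,3,14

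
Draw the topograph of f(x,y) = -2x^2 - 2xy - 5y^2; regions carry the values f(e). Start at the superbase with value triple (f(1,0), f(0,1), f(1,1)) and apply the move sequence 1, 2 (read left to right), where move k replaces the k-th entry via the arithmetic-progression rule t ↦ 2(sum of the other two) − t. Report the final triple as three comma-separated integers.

start (-2,-5,-9) = (f(1,0),f(0,1),f(1,1))
replace slot 1: 2·((-5)+(-9)) − (-2) = -26 → (-26,-5,-9)
replace slot 2: 2·((-26)+(-9)) − (-5) = -65 → (-26,-65,-9)

-26,-65,-9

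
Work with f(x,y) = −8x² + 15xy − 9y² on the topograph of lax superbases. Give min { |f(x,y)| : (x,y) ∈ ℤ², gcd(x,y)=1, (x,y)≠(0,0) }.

translate: b→1 (≡-15 mod 16), so (8,-15,9)→(8,1,2)
flip: (8,1,2)→(2,-1,8)
reduced (well bottom): (2,-1,8) with a≤c, −a<b≤a
well minimum |f| = |-2| = 2 (negative-definite)

2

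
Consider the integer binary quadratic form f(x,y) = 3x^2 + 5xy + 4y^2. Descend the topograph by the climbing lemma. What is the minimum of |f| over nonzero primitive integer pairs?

translate: b→-1 (≡5 mod 6), so (3,5,4)→(3,-1,2)
flip: (3,-1,2)→(2,1,3)
reduced (well bottom): (2,1,3) with a≤c, −a<b≤a
well minimum = a = 2

2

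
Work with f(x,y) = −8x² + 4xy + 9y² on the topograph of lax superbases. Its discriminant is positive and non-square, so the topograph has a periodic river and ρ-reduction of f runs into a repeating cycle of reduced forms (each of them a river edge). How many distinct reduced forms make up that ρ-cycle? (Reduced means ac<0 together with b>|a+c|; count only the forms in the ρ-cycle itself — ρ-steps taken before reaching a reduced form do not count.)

D = 304, ⌊√D⌋ = 17
river: ρ → (9,14,-3)
river: ρ → (-3,16,4)
river: ρ → (4,16,-3)
river: ρ → (-3,14,9)
river: ρ → (9,4,-8)
river: ρ → (-8,12,5)
river: ρ → (5,8,-12)
river: ρ → (-12,16,1)
river: ρ → (1,16,-12)
river: ρ → (-12,8,5)
river: ρ → (5,12,-8)
river: ρ → (-8,4,9)
ρ-cycle length = 12 (tail of 0 descent steps not counted)

12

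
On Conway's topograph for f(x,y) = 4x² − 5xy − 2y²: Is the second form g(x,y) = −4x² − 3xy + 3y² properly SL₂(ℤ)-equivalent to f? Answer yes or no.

D₁ = 57, D₂ = 57
river cycle of f (length 6): (-2, 5, 4), (4, 3, -3), (-3, 3, 4), (4, 5, -2), (-2, 7, 1), (1, 7, -2)
river cycle of g (length 6): (3, 3, -4), (-4, 5, 2), (2, 7, -1), (-1, 7, 2), (2, 5, -4), (-4, 3, 3)
cycles differ ⇒ inequivalent

no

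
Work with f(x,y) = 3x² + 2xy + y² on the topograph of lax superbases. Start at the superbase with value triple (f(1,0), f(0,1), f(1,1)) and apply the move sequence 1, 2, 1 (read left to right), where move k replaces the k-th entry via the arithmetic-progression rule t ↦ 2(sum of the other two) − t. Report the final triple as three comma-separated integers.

start (3,1,6) = (f(1,0),f(0,1),f(1,1))
replace slot 1: 2·(1+6) − 3 = 11 → (11,1,6)
replace slot 2: 2·(11+6) − 1 = 33 → (11,33,6)
replace slot 1: 2·(33+6) − 11 = 67 → (67,33,6)

67,33,6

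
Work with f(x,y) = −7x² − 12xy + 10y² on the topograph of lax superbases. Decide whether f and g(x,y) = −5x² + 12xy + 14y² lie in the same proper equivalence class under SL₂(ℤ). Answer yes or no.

D₁ = 424, D₂ = 424
river cycle of f (length 18): (10, 12, -7), (-7, 16, 6), (6, 20, -1), (-1, 20, 6), (6, 16, -7), (-7, 12, 10), (10, 8, -9), (-9, 10, 9), (9, 8, -10), (-10, 12, 7), … (8 more)
river cycle of g (length 14): (14, 16, -3), (-3, 20, 2), (2, 20, -3), (-3, 16, 14), (14, 12, -5), (-5, 18, 5), (5, 12, -14), (-14, 16, 3), (3, 20, -2), (-2, 20, 3), … (4 more)
cycles differ ⇒ inequivalent

no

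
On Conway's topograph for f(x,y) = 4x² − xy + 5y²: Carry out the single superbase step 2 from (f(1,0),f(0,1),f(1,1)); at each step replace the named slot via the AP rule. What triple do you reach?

start (4,5,8) = (f(1,0),f(0,1),f(1,1))
replace slot 2: 2·(4+8) − 5 = 19 → (4,19,8)

4,19,8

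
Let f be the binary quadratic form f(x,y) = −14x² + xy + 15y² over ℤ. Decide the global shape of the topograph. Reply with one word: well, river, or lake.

D = b²−4ac = 1² − 4·(-14)·15 = 841
D = 29² is a perfect square ⇒ form factors over ℤ ⇒ lakes

lake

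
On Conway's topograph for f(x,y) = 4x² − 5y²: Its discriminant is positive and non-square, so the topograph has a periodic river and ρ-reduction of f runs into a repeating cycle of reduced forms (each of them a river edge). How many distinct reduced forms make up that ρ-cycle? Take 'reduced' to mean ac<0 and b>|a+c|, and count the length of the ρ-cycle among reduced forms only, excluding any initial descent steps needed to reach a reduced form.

D = 80, ⌊√D⌋ = 8
descent: ρ → (-5,0,4)
descent: ρ → (4,8,-1)  [lands on river]
river: ρ → (-1,8,4)
ρ-cycle length = 2 (tail of 2 descent steps not counted)

2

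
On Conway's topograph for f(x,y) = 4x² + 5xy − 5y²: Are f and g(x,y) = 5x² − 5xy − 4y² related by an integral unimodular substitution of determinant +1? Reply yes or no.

D₁ = 105, D₂ = 105
river cycle of f (length 6): (-5, 5, 4), (4, 3, -6), (-6, 9, 1), (1, 9, -6), (-6, 3, 4), (4, 5, -5)
river cycle of g (length 6): (-4, 5, 5), (5, 5, -4), (-4, 3, 6), (6, 9, -1), (-1, 9, 6), (6, 3, -4)
cycles differ ⇒ inequivalent

no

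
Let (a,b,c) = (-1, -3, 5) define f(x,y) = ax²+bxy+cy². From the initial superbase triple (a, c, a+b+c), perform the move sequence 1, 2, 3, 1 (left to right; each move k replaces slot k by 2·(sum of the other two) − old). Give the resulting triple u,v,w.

start (-1,5,1) = (f(1,0),f(0,1),f(1,1))
replace slot 1: 2·(5+1) − (-1) = 13 → (13,5,1)
replace slot 2: 2·(13+1) − 5 = 23 → (13,23,1)
replace slot 3: 2·(13+23) − 1 = 71 → (13,23,71)
replace slot 1: 2·(23+71) − 13 = 175 → (175,23,71)

175,23,71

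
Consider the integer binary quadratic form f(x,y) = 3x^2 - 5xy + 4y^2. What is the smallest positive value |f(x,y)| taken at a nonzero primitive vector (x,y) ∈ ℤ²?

translate: b→1 (≡-5 mod 6), so (3,-5,4)→(3,1,2)
flip: (3,1,2)→(2,-1,3)
reduced (well bottom): (2,-1,3) with a≤c, −a<b≤a
well minimum = a = 2

2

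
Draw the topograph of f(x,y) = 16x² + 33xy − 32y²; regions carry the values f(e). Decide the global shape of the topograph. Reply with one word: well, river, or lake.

D = b²−4ac = 33² − 4·16·(-32) = 3137
D > 0 non-square ⇒ indefinite ⇒ periodic river

river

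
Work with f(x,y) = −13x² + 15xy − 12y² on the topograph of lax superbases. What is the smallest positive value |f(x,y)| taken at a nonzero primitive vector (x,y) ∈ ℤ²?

translate: b→11 (≡-15 mod 26), so (13,-15,12)→(13,11,10)
flip: (13,11,10)→(10,-11,13)
translate: b→9 (≡-11 mod 20), so (10,-11,13)→(10,9,12)
reduced (well bottom): (10,9,12) with a≤c, −a<b≤a
well minimum |f| = |-10| = 10 (negative-definite)

10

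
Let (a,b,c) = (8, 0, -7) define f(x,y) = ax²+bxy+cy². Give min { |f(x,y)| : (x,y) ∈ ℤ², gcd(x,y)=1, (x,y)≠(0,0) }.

descent: ρ → (-7,14,1)  [lands on river]
river: ρ → (1,14,-7)
closes: descent 1, river 2
min |a| on river = 1

1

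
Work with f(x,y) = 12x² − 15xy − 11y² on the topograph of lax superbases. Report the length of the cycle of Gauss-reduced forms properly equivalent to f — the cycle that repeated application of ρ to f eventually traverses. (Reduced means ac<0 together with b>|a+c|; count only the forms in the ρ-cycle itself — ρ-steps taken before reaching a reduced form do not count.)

D = 753, ⌊√D⌋ = 27
descent: ρ → (-11,15,12)  [lands on river]
river: ρ → (12,9,-14)
river: ρ → (-14,19,7)
river: ρ → (7,23,-8)
river: ρ → (-8,25,4)
river: ρ → (4,23,-14)
river: ρ → (-14,5,13)
river: ρ → (13,21,-6)
river: ρ → (-6,27,1)
river: ρ → (1,27,-6)
river: ρ → (-6,21,13)
river: ρ → (13,5,-14)
river: ρ → (-14,23,4)
river: ρ → (4,25,-8)
river: ρ → (-8,23,7)
river: ρ → (7,19,-14)
river: ρ → (-14,9,12)
river: ρ → (12,15,-11)
river: ρ → (-11,7,16)
river: ρ → (16,25,-2)
river: ρ → (-2,27,3)
river: ρ → (3,27,-2)
river: ρ → (-2,25,16)
river: ρ → (16,7,-11)
ρ-cycle length = 24 (tail of 1 descent step not counted)

24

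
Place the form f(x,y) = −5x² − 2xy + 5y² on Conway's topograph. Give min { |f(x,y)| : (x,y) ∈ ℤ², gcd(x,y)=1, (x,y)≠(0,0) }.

descent: ρ → (5,2,-5)  [lands on river]
river: ρ → (-5,8,2)
river: ρ → (2,8,-5)
river: ρ → (-5,2,5)
river: ρ → (5,8,-2)
river: ρ → (-2,8,5)
closes: descent 1, river 6
min |a| on river = 2

2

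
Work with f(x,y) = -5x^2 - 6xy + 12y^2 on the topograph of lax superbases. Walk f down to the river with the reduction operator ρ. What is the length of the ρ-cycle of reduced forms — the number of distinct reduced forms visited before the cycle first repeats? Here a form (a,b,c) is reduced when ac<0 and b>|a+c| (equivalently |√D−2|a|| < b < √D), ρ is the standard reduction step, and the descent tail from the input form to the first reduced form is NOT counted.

D = 276, ⌊√D⌋ = 16
descent: ρ → (12,6,-5)
descent: ρ → (-5,14,4)  [lands on river]
river: ρ → (4,10,-11)
river: ρ → (-11,12,3)
river: ρ → (3,12,-11)
river: ρ → (-11,10,4)
river: ρ → (4,14,-5)
river: ρ → (-5,16,1)
river: ρ → (1,16,-5)
ρ-cycle length = 8 (tail of 2 descent steps not counted)

8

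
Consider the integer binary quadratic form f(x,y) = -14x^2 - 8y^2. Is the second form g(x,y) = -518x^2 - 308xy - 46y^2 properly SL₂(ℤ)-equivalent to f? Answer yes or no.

D₁ = -448, D₂ = -448
f is negative-definite; reduce −f:
−f: flip: (14,0,8)→(8,0,14)
−f: reduced (well bottom): (8,0,14) with a≤c, −a<b≤a
flip sign back: reduced form of f is (-8,0,-14)
g is negative-definite; reduce −g:
−g: flip: (518,308,46)→(46,-308,518)
−g: translate: b→-32 (≡-308 mod 92), so (46,-308,518)→(46,-32,8)
−g: flip: (46,-32,8)→(8,32,46)
−g: translate: b→0 (≡32 mod 16), so (8,32,46)→(8,0,14)
−g: reduced (well bottom): (8,0,14) with a≤c, −a<b≤a
flip sign back: reduced form of g is (-8,0,-14)
reduced forms (-8, 0, -14) vs (-8, 0, -14) ⇒ equivalent

yes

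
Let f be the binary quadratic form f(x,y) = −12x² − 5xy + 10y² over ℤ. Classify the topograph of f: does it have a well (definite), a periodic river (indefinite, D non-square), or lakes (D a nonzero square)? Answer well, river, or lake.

D = b²−4ac = (-5)² − 4·(-12)·10 = 505
D > 0 non-square ⇒ indefinite ⇒ periodic river

river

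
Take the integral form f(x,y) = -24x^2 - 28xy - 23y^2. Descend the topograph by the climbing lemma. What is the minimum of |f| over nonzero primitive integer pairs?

translate: b→-20 (≡28 mod 48), so (24,28,23)→(24,-20,19)
flip: (24,-20,19)→(19,20,24)
translate: b→-18 (≡20 mod 38), so (19,20,24)→(19,-18,23)
reduced (well bottom): (19,-18,23) with a≤c, −a<b≤a
well minimum |f| = |-19| = 19 (negative-definite)

19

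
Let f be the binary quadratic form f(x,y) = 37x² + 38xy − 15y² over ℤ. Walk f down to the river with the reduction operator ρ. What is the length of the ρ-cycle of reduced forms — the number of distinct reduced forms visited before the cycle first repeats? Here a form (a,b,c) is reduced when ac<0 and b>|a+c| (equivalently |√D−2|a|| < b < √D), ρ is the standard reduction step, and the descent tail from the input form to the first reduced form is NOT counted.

D = 3664, ⌊√D⌋ = 60
river: ρ → (-15,52,16)
river: ρ → (16,44,-27)
river: ρ → (-27,10,33)
river: ρ → (33,56,-4)
river: ρ → (-4,56,33)
river: ρ → (33,10,-27)
river: ρ → (-27,44,16)
river: ρ → (16,52,-15)
river: ρ → (-15,38,37)
river: ρ → (37,36,-16)
river: ρ → (-16,60,1)
river: ρ → (1,60,-16)
river: ρ → (-16,36,37)
river: ρ → (37,38,-15)
ρ-cycle length = 14 (tail of 0 descent steps not counted)

14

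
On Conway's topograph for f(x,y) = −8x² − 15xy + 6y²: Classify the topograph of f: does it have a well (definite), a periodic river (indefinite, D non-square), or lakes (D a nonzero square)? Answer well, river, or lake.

D = b²−4ac = (-15)² − 4·(-8)·6 = 417
D > 0 non-square ⇒ indefinite ⇒ periodic river

river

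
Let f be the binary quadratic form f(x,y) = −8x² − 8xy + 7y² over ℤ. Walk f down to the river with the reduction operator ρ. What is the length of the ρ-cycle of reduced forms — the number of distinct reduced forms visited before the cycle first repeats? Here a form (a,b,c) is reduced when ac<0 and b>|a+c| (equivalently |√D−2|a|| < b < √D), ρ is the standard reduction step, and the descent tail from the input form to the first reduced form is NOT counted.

D = 288, ⌊√D⌋ = 16
descent: ρ → (7,8,-8)  [lands on river]
river: ρ → (-8,8,7)
river: ρ → (7,6,-9)
river: ρ → (-9,12,4)
river: ρ → (4,12,-9)
river: ρ → (-9,6,7)
ρ-cycle length = 6 (tail of 1 descent step not counted)

6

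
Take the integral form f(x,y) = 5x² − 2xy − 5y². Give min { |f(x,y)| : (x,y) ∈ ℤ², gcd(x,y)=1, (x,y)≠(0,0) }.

descent: ρ → (-5,2,5)  [lands on river]
river: ρ → (5,8,-2)
river: ρ → (-2,8,5)
river: ρ → (5,2,-5)
river: ρ → (-5,8,2)
river: ρ → (2,8,-5)
closes: descent 1, river 6
min |a| on river = 2

2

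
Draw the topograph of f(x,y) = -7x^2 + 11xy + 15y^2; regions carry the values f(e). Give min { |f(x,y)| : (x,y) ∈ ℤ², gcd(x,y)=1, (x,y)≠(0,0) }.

river: ρ → (15,19,-3)
river: ρ → (-3,23,1)
river: ρ → (1,23,-3)
river: ρ → (-3,19,15)
river: ρ → (15,11,-7)
river: ρ → (-7,17,9)
river: ρ → (9,19,-5)
river: ρ → (-5,21,5)
river: ρ → (5,19,-9)
river: ρ → (-9,17,7)
river: ρ → (7,11,-15)
river: ρ → (-15,19,3)
river: ρ → (3,23,-1)
river: ρ → (-1,23,3)
river: ρ → (3,19,-15)
river: ρ → (-15,11,7)
river: ρ → (7,17,-9)
river: ρ → (-9,19,5)
river: ρ → (5,21,-5)
river: ρ → (-5,19,9)
river: ρ → (9,17,-7)
river: ρ → (-7,11,15)
closes: descent 0, river 22
min |a| on river = 1

1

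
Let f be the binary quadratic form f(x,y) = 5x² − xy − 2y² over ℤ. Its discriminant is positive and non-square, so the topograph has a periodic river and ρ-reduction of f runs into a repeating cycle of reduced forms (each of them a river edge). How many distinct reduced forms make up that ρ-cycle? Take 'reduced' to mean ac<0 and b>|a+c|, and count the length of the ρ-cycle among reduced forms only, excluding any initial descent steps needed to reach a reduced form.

D = 41, ⌊√D⌋ = 6
descent: ρ → (-2,5,2)  [lands on river]
river: ρ → (2,3,-4)
river: ρ → (-4,5,1)
river: ρ → (1,5,-4)
river: ρ → (-4,3,2)
river: ρ → (2,5,-2)
river: ρ → (-2,3,4)
river: ρ → (4,5,-1)
river: ρ → (-1,5,4)
river: ρ → (4,3,-2)
ρ-cycle length = 10 (tail of 1 descent step not counted)

10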